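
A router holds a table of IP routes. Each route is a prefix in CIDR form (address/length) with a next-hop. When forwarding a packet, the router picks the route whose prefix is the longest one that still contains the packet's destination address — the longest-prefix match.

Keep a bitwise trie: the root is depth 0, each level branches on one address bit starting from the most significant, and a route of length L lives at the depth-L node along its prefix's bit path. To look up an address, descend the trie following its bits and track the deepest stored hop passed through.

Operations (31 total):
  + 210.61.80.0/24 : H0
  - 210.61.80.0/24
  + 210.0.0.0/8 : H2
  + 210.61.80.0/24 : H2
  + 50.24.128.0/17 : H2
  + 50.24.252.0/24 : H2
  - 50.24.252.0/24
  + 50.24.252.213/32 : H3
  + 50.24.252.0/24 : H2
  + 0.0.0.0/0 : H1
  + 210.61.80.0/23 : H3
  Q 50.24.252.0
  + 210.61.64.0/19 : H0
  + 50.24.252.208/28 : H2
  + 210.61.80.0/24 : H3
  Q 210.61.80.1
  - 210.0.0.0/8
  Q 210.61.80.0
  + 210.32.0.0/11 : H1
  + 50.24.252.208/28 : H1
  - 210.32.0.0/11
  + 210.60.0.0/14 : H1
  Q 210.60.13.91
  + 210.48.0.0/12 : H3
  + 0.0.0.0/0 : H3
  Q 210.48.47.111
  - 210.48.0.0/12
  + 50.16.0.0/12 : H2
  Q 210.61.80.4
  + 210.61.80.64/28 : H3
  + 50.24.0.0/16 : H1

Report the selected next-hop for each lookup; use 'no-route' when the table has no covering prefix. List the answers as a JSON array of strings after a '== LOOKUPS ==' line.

Apply in order:
  + 210.61.80.0/24 (H0) depth=24
  - 210.61.80.0/24 clear@24
  + 210.0.0.0/8 (H2) depth=8
  + 210.61.80.0/24 (H2) depth=24
  + 50.24.128.0/17 (H2) depth=17
  + 50.24.252.0/24 (H2) depth=24
  - 50.24.252.0/24 clear@24
  + 50.24.252.213/32 (H3) depth=32
  + 50.24.252.0/24 (H2) depth=24
  + 0.0.0.0/0 (H1) depth=0
  + 210.61.80.0/23 (H3) depth=23
  ? 50.24.252.0  path d0:H1→d1:-→d2:-→d3:-→d4:-→d5:-→d6:-→d7:-→d8:-→d9:-→d10:-→d11:-→d12:-→d13:-→d14:-→d15:-→d16:-→d17:H2→d18:-→d19:-→d20:-→d21:-→d22:-→d23:-→d24:H2  best=H2
  + 210.61.64.0/19 (H0) depth=19
  + 50.24.252.208/28 (H2) depth=28
  + 210.61.80.0/24 (H3) depth=24
  ? 210.61.80.1  path d0:H1→d1:-→d2:-→d3:-→d4:-→d5:-→d6:-→d7:-→d8:H2→d9:-→d10:-→d11:-→d12:-→d13:-→d14:-→d15:-→d16:-→d17:-→d18:-→d19:H0→d20:-→d21:-→d22:-→d23:H3→d24:H3  best=H3
  - 210.0.0.0/8 clear@8
  ? 210.61.80.0  path d0:H1→d1:-→d2:-→d3:-→d4:-→d5:-→d6:-→d7:-→d8:-→d9:-→d10:-→d11:-→d12:-→d13:-→d14:-→d15:-→d16:-→d17:-→d18:-→d19:H0→d20:-→d21:-→d22:-→d23:H3→d24:H3  best=H3
  + 210.32.0.0/11 (H1) depth=11
  + 50.24.252.208/28 (H1) depth=28
  - 210.32.0.0/11 clear@11
  + 210.60.0.0/14 (H1) depth=14
  ? 210.60.13.91  path d0:H1→d1:-→d2:-→d3:-→d4:-→d5:-→d6:-→d7:-→d8:-→d9:-→d10:-→d11:-→d12:-→d13:-→d14:H1→d15:-  best=H1
  + 210.48.0.0/12 (H3) depth=12
  + 0.0.0.0/0 (H3) depth=0
  ? 210.48.47.111  path d0:H3→d1:-→d2:-→d3:-→d4:-→d5:-→d6:-→d7:-→d8:-→d9:-→d10:-→d11:-→d12:H3  best=H3
  - 210.48.0.0/12 clear@12
  + 50.16.0.0/12 (H2) depth=12
  ? 210.61.80.4  path d0:H3→d1:-→d2:-→d3:-→d4:-→d5:-→d6:-→d7:-→d8:-→d9:-→d10:-→d11:-→d12:-→d13:-→d14:H1→d15:-→d16:-→d17:-→d18:-→d19:H0→d20:-→d21:-→d22:-→d23:H3→d24:H3  best=H3
  + 210.61.80.64/28 (H3) depth=28
  + 50.24.0.0/16 (H1) depth=16

== LOOKUPS ==
["H2","H3","H3","H1","H3","H3"]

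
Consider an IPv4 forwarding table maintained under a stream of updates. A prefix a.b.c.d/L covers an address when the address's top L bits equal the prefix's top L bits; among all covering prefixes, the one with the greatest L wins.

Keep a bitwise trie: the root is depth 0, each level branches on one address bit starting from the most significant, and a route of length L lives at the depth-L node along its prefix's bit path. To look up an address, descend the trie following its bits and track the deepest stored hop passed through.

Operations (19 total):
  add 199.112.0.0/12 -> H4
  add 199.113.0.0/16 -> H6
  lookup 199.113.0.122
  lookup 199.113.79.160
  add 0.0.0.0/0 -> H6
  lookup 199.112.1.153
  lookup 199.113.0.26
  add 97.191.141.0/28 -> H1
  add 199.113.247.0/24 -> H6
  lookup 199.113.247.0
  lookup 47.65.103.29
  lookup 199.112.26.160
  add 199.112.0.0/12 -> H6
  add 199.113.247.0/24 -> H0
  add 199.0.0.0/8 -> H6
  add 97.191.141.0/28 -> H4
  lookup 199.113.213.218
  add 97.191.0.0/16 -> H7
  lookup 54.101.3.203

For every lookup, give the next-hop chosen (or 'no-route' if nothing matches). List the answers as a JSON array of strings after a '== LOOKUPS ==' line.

Trace:
  add 199.112.0.0/12 -> H4 at depth 12
  add 199.113.0.0/16 -> H6 at depth 16
  lookup 199.113.0.122: bits 1100011101110001 walk d0:-→d1:-→d2:-→d3:-→d4:-→d5:-→d6:-→d7:-→d8:-→d9:-→d10:-→d11:-→d12:H4→d13:-→d14:-→d15:-→d16:H6 -> H6
  lookup 199.113.79.160: bits 1100011101110001 walk d0:-→d1:-→d2:-→d3:-→d4:-→d5:-→d6:-→d7:-→d8:-→d9:-→d10:-→d11:-→d12:H4→d13:-→d14:-→d15:-→d16:H6 -> H6
  add 0.0.0.0/0 -> H6 at depth 0
  lookup 199.112.1.153: bits 110001110111000 walk d0:H6→d1:-→d2:-→d3:-→d4:-→d5:-→d6:-→d7:-→d8:-→d9:-→d10:-→d11:-→d12:H4→d13:-→d14:-→d15:- -> H4
  lookup 199.113.0.26: bits 1100011101110001 walk d0:H6→d1:-→d2:-→d3:-→d4:-→d5:-→d6:-→d7:-→d8:-→d9:-→d10:-→d11:-→d12:H4→d13:-→d14:-→d15:-→d16:H6 -> H6
  add 97.191.141.0/28 -> H1 at depth 28
  add 199.113.247.0/24 -> H6 at depth 24
  lookup 199.113.247.0: bits 110001110111000111110111 walk d0:H6→d1:-→d2:-→d3:-→d4:-→d5:-→d6:-→d7:-→d8:-→d9:-→d10:-→d11:-→d12:H4→d13:-→d14:-→d15:-→d16:H6→d17:-→d18:-→d19:-→d20:-→d21:-→d22:-→d23:-→d24:H6 -> H6
  lookup 47.65.103.29: bits 0 walk d0:H6→d1:- -> H6
  lookup 199.112.26.160: bits 110001110111000 walk d0:H6→d1:-→d2:-→d3:-→d4:-→d5:-→d6:-→d7:-→d8:-→d9:-→d10:-→d11:-→d12:H4→d13:-→d14:-→d15:- -> H4
  add 199.112.0.0/12 -> H6 at depth 12
  add 199.113.247.0/24 -> H0 at depth 24
  add 199.0.0.0/8 -> H6 at depth 8
  add 97.191.141.0/28 -> H4 at depth 28
  lookup 199.113.213.218: bits 110001110111000111 walk d0:H6→d1:-→d2:-→d3:-→d4:-→d5:-→d6:-→d7:-→d8:H6→d9:-→d10:-→d11:-→d12:H6→d13:-→d14:-→d15:-→d16:H6→d17:-→d18:- -> H6
  add 97.191.0.0/16 -> H7 at depth 16
  lookup 54.101.3.203: bits 0 walk d0:H6→d1:- -> H6

== LOOKUPS ==
["H6","H6","H4","H6","H6","H6","H4","H6","H6"]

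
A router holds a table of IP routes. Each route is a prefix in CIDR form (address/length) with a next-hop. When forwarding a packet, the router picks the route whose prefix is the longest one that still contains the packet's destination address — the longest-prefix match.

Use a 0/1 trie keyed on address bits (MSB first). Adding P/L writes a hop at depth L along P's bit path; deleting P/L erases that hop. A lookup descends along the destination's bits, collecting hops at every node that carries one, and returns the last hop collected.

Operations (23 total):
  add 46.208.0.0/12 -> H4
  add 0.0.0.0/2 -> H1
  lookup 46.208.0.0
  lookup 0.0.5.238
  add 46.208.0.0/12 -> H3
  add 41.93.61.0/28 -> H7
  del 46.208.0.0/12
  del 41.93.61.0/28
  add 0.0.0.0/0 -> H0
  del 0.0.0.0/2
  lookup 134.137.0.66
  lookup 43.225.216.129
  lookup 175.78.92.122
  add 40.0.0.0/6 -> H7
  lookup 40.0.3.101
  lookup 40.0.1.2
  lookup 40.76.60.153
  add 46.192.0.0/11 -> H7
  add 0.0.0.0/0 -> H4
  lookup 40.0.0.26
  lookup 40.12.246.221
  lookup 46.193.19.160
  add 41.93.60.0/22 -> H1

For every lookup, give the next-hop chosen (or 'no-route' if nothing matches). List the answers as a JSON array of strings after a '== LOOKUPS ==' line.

Apply in order:
  + 46.208.0.0/12 (H4) depth=12
  + 0.0.0.0/2 (H1) depth=2
  lookup 46.208.0.0: bits 001011101101 walk d0:-→d1:-→d2:H1→d3:-→d4:-→d5:-→d6:-→d7:-→d8:-→d9:-→d10:-→d11:-→d12:H4 -> H4
  lookup 0.0.5.238: bits 00 walk d0:-→d1:-→d2:H1 -> H1
  + 46.208.0.0/12 (H3) depth=12
  + 41.93.61.0/28 (H7) depth=28
  - 46.208.0.0/12 clear@12
  - 41.93.61.0/28 clear@28
  + 0.0.0.0/0 (H0) depth=0
  - 0.0.0.0/2 clear@2
  lookup 134.137.0.66: bits ε walk d0:H0 -> H0
  lookup 43.225.216.129: bits 001010 walk d0:H0→d1:-→d2:-→d3:-→d4:-→d5:-→d6:- -> H0
  lookup 175.78.92.122: bits ε walk d0:H0 -> H0
  + 40.0.0.0/6 (H7) depth=6
  lookup 40.0.3.101: bits 0010100 walk d0:H0→d1:-→d2:-→d3:-→d4:-→d5:-→d6:H7→d7:- -> H7
  lookup 40.0.1.2: bits 0010100 walk d0:H0→d1:-→d2:-→d3:-→d4:-→d5:-→d6:H7→d7:- -> H7
  lookup 40.76.60.153: bits 0010100 walk d0:H0→d1:-→d2:-→d3:-→d4:-→d5:-→d6:H7→d7:- -> H7
  + 46.192.0.0/11 (H7) depth=11
  + 0.0.0.0/0 (H4) depth=0
  lookup 40.0.0.26: bits 0010100 walk d0:H4→d1:-→d2:-→d3:-→d4:-→d5:-→d6:H7→d7:- -> H7
  lookup 40.12.246.221: bits 0010100 walk d0:H4→d1:-→d2:-→d3:-→d4:-→d5:-→d6:H7→d7:- -> H7
  lookup 46.193.19.160: bits 00101110110 walk d0:H4→d1:-→d2:-→d3:-→d4:-→d5:-→d6:-→d7:-→d8:-→d9:-→d10:-→d11:H7 -> H7
  + 41.93.60.0/22 (H1) depth=22

== LOOKUPS ==
["H4","H1","H0","H0","H0","H7","H7","H7","H7","H7","H7"]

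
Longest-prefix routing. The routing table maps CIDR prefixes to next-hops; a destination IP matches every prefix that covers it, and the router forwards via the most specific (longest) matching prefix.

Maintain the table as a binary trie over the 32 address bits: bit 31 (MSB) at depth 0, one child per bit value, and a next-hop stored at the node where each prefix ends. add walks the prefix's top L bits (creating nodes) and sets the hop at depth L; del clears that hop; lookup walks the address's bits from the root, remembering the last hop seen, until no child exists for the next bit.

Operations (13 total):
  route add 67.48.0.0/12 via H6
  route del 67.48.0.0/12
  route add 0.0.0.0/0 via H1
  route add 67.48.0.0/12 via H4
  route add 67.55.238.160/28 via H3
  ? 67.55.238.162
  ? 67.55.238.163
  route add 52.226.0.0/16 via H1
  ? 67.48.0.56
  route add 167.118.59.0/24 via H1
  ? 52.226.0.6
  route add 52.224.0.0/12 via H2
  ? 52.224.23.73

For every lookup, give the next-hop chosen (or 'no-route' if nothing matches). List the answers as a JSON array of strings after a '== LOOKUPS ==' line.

Process each operation:
  add 67.48.0.0/12 -> H6 at depth 12
  del 67.48.0.0/12 (clear depth 12)
  add 0.0.0.0/0 -> H1 at depth 0
  add 67.48.0.0/12 -> H4 at depth 12
  add 67.55.238.160/28 -> H3 at depth 28
  Q 67.55.238.162: descend 0100001100110111111011101010 ; hops seen [H1,H4,H3] ; pick H3
  Q 67.55.238.163: descend 0100001100110111111011101010 ; hops seen [H1,H4,H3] ; pick H3
  add 52.226.0.0/16 -> H1 at depth 16
  Q 67.48.0.56: descend 0100001100110 ; hops seen [H1,H4] ; pick H4
  add 167.118.59.0/24 -> H1 at depth 24
  Q 52.226.0.6: descend 0011010011100010 ; hops seen [H1,H1] ; pick H1
  add 52.224.0.0/12 -> H2 at depth 12
  Q 52.224.23.73: descend 00110100111000 ; hops seen [H1,H2] ; pick H2

== LOOKUPS ==
["H3","H3","H4","H1","H2"]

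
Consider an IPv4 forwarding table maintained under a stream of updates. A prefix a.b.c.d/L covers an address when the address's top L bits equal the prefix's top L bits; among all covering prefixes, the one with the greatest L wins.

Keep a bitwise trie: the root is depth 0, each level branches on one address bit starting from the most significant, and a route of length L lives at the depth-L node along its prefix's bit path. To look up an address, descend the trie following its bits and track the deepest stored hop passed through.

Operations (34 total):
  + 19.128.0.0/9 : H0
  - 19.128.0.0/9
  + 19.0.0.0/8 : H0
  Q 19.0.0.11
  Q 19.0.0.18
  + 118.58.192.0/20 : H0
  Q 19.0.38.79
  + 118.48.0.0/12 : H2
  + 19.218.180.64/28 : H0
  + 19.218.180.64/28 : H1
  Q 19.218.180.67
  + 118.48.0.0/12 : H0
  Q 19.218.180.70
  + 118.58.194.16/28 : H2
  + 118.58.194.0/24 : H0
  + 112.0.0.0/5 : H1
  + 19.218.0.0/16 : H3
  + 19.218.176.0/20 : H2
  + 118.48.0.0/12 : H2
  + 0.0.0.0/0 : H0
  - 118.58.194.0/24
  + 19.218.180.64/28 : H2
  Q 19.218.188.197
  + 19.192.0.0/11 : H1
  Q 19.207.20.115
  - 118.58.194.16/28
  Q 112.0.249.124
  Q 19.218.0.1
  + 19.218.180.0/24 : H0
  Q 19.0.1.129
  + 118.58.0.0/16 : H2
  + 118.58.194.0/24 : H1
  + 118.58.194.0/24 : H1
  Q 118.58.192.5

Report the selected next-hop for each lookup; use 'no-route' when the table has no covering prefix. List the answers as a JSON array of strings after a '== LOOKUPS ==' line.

Trace:
  add 19.128.0.0/9 -> H0 at depth 9
  del 19.128.0.0/9 (clear depth 9)
  add 19.0.0.0/8 -> H0 at depth 8
  lookup 19.0.0.11: bits 00010011 walk d0:-→d1:-→d2:-→d3:-→d4:-→d5:-→d6:-→d7:-→d8:H0 -> H0
  lookup 19.0.0.18: bits 00010011 walk d0:-→d1:-→d2:-→d3:-→d4:-→d5:-→d6:-→d7:-→d8:H0 -> H0
  add 118.58.192.0/20 -> H0 at depth 20
  lookup 19.0.38.79: bits 00010011 walk d0:-→d1:-→d2:-→d3:-→d4:-→d5:-→d6:-→d7:-→d8:H0 -> H0
  add 118.48.0.0/12 -> H2 at depth 12
  add 19.218.180.64/28 -> H0 at depth 28
  add 19.218.180.64/28 -> H1 at depth 28
  lookup 19.218.180.67: bits 0001001111011010101101000100 walk d0:-→d1:-→d2:-→d3:-→d4:-→d5:-→d6:-→d7:-→d8:H0→d9:-→d10:-→d11:-→d12:-→d13:-→d14:-→d15:-→d16:-→d17:-→d18:-→d19:-→d20:-→d21:-→d22:-→d23:-→d24:-→d25:-→d26:-→d27:-→d28:H1 -> H1
  add 118.48.0.0/12 -> H0 at depth 12
  lookup 19.218.180.70: bits 0001001111011010101101000100 walk d0:-→d1:-→d2:-→d3:-→d4:-→d5:-→d6:-→d7:-→d8:H0→d9:-→d10:-→d11:-→d12:-→d13:-→d14:-→d15:-→d16:-→d17:-→d18:-→d19:-→d20:-→d21:-→d22:-→d23:-→d24:-→d25:-→d26:-→d27:-→d28:H1 -> H1
  add 118.58.194.16/28 -> H2 at depth 28
  add 118.58.194.0/24 -> H0 at depth 24
  add 112.0.0.0/5 -> H1 at depth 5
  add 19.218.0.0/16 -> H3 at depth 16
  add 19.218.176.0/20 -> H2 at depth 20
  add 118.48.0.0/12 -> H2 at depth 12
  add 0.0.0.0/0 -> H0 at depth 0
  del 118.58.194.0/24 (clear depth 24)
  add 19.218.180.64/28 -> H2 at depth 28
  lookup 19.218.188.197: bits 00010011110110101011 walk d0:H0→d1:-→d2:-→d3:-→d4:-→d5:-→d6:-→d7:-→d8:H0→d9:-→d10:-→d11:-→d12:-→d13:-→d14:-→d15:-→d16:H3→d17:-→d18:-→d19:-→d20:H2 -> H2
  add 19.192.0.0/11 -> H1 at depth 11
  lookup 19.207.20.115: bits 00010011110 walk d0:H0→d1:-→d2:-→d3:-→d4:-→d5:-→d6:-→d7:-→d8:H0→d9:-→d10:-→d11:H1 -> H1
  del 118.58.194.16/28 (clear depth 28)
  lookup 112.0.249.124: bits 01110 walk d0:H0→d1:-→d2:-→d3:-→d4:-→d5:H1 -> H1
  lookup 19.218.0.1: bits 0001001111011010 walk d0:H0→d1:-→d2:-→d3:-→d4:-→d5:-→d6:-→d7:-→d8:H0→d9:-→d10:-→d11:H1→d12:-→d13:-→d14:-→d15:-→d16:H3 -> H3
  add 19.218.180.0/24 -> H0 at depth 24
  lookup 19.0.1.129: bits 00010011 walk d0:H0→d1:-→d2:-→d3:-→d4:-→d5:-→d6:-→d7:-→d8:H0 -> H0
  add 118.58.0.0/16 -> H2 at depth 16
  add 118.58.194.0/24 -> H1 at depth 24
  add 118.58.194.0/24 -> H1 at depth 24
  lookup 118.58.192.5: bits 0111011000111010110000 walk d0:H0→d1:-→d2:-→d3:-→d4:-→d5:H1→d6:-→d7:-→d8:-→d9:-→d10:-→d11:-→d12:H2→d13:-→d14:-→d15:-→d16:H2→d17:-→d18:-→d19:-→d20:H0→d21:-→d22:- -> H0

== LOOKUPS ==
["H0","H0","H0","H1","H1","H2","H1","H1","H3","H0","H0"]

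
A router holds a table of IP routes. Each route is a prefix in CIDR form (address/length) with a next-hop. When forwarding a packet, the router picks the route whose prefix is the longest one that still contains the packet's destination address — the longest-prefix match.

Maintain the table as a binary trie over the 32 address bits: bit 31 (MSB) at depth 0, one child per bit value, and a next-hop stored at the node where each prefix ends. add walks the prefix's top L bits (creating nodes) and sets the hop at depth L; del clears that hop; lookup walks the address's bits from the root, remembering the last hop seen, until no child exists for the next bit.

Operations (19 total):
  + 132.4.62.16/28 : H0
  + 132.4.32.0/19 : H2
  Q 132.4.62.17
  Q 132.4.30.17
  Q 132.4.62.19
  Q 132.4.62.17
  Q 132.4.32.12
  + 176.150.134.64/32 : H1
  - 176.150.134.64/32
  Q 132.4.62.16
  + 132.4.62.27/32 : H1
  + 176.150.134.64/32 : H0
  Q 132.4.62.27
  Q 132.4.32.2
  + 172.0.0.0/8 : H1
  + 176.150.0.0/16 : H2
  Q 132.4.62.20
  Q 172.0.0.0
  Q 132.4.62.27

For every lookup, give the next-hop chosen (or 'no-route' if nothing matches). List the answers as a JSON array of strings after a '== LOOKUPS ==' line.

Process each operation:
  add 132.4.62.16/28 -> H0 at depth 28
  add 132.4.32.0/19 -> H2 at depth 19
  ? 132.4.62.17  path d0:-→d1:-→d2:-→d3:-→d4:-→d5:-→d6:-→d7:-→d8:-→d9:-→d10:-→d11:-→d12:-→d13:-→d14:-→d15:-→d16:-→d17:-→d18:-→d19:H2→d20:-→d21:-→d22:-→d23:-→d24:-→d25:-→d26:-→d27:-→d28:H0  best=H0
  ? 132.4.30.17  path d0:-→d1:-→d2:-→d3:-→d4:-→d5:-→d6:-→d7:-→d8:-→d9:-→d10:-→d11:-→d12:-→d13:-→d14:-→d15:-→d16:-→d17:-→d18:-  best=no-route
  ? 132.4.62.19  path d0:-→d1:-→d2:-→d3:-→d4:-→d5:-→d6:-→d7:-→d8:-→d9:-→d10:-→d11:-→d12:-→d13:-→d14:-→d15:-→d16:-→d17:-→d18:-→d19:H2→d20:-→d21:-→d22:-→d23:-→d24:-→d25:-→d26:-→d27:-→d28:H0  best=H0
  ? 132.4.62.17  path d0:-→d1:-→d2:-→d3:-→d4:-→d5:-→d6:-→d7:-→d8:-→d9:-→d10:-→d11:-→d12:-→d13:-→d14:-→d15:-→d16:-→d17:-→d18:-→d19:H2→d20:-→d21:-→d22:-→d23:-→d24:-→d25:-→d26:-→d27:-→d28:H0  best=H0
  ? 132.4.32.12  path d0:-→d1:-→d2:-→d3:-→d4:-→d5:-→d6:-→d7:-→d8:-→d9:-→d10:-→d11:-→d12:-→d13:-→d14:-→d15:-→d16:-→d17:-→d18:-→d19:H2  best=H2
  add 176.150.134.64/32 -> H1 at depth 32
  del 176.150.134.64/32 (clear depth 32)
  ? 132.4.62.16  path d0:-→d1:-→d2:-→d3:-→d4:-→d5:-→d6:-→d7:-→d8:-→d9:-→d10:-→d11:-→d12:-→d13:-→d14:-→d15:-→d16:-→d17:-→d18:-→d19:H2→d20:-→d21:-→d22:-→d23:-→d24:-→d25:-→d26:-→d27:-→d28:H0  best=H0
  add 132.4.62.27/32 -> H1 at depth 32
  add 176.150.134.64/32 -> H0 at depth 32
  ? 132.4.62.27  path d0:-→d1:-→d2:-→d3:-→d4:-→d5:-→d6:-→d7:-→d8:-→d9:-→d10:-→d11:-→d12:-→d13:-→d14:-→d15:-→d16:-→d17:-→d18:-→d19:H2→d20:-→d21:-→d22:-→d23:-→d24:-→d25:-→d26:-→d27:-→d28:H0→d29:-→d30:-→d31:-→d32:H1  best=H1
  ? 132.4.32.2  path d0:-→d1:-→d2:-→d3:-→d4:-→d5:-→d6:-→d7:-→d8:-→d9:-→d10:-→d11:-→d12:-→d13:-→d14:-→d15:-→d16:-→d17:-→d18:-→d19:H2  best=H2
  add 172.0.0.0/8 -> H1 at depth 8
  add 176.150.0.0/16 -> H2 at depth 16
  ? 132.4.62.20  path d0:-→d1:-→d2:-→d3:-→d4:-→d5:-→d6:-→d7:-→d8:-→d9:-→d10:-→d11:-→d12:-→d13:-→d14:-→d15:-→d16:-→d17:-→d18:-→d19:H2→d20:-→d21:-→d22:-→d23:-→d24:-→d25:-→d26:-→d27:-→d28:H0  best=H0
  ? 172.0.0.0  path d0:-→d1:-→d2:-→d3:-→d4:-→d5:-→d6:-→d7:-→d8:H1  best=H1
  ? 132.4.62.27  path d0:-→d1:-→d2:-→d3:-→d4:-→d5:-→d6:-→d7:-→d8:-→d9:-→d10:-→d11:-→d12:-→d13:-→d14:-→d15:-→d16:-→d17:-→d18:-→d19:H2→d20:-→d21:-→d22:-→d23:-→d24:-→d25:-→d26:-→d27:-→d28:H0→d29:-→d30:-→d31:-→d32:H1  best=H1

== LOOKUPS ==
["H0","no-route","H0","H0","H2","H0","H1","H2","H0","H1","H1"]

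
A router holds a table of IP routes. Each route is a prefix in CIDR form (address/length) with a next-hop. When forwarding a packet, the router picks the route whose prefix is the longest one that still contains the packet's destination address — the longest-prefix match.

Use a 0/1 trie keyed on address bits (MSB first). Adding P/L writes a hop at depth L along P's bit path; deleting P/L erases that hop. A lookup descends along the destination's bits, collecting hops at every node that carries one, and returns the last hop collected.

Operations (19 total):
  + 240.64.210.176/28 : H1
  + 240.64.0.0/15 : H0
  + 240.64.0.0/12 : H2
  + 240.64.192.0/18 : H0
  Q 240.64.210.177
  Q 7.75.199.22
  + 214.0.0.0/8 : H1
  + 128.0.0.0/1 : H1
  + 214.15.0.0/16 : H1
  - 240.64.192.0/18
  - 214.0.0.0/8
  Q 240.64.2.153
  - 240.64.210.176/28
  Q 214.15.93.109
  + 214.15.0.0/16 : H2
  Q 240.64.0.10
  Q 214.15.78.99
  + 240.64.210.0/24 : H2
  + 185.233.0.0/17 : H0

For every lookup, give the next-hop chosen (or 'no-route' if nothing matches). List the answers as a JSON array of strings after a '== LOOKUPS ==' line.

Process each operation:
  + 240.64.210.176/28 (H1) depth=28
  + 240.64.0.0/15 (H0) depth=15
  + 240.64.0.0/12 (H2) depth=12
  + 240.64.192.0/18 (H0) depth=18
  lookup 240.64.210.177: bits 1111000001000000110100101011 walk d0:-→d1:-→d2:-→d3:-→d4:-→d5:-→d6:-→d7:-→d8:-→d9:-→d10:-→d11:-→d12:H2→d13:-→d14:-→d15:H0→d16:-→d17:-→d18:H0→d19:-→d20:-→d21:-→d22:-→d23:-→d24:-→d25:-→d26:-→d27:-→d28:H1 -> H1
  lookup 7.75.199.22: bits ε walk d0:- -> no-route
  + 214.0.0.0/8 (H1) depth=8
  + 128.0.0.0/1 (H1) depth=1
  + 214.15.0.0/16 (H1) depth=16
  - 240.64.192.0/18 clear@18
  - 214.0.0.0/8 clear@8
  lookup 240.64.2.153: bits 1111000001000000 walk d0:-→d1:H1→d2:-→d3:-→d4:-→d5:-→d6:-→d7:-→d8:-→d9:-→d10:-→d11:-→d12:H2→d13:-→d14:-→d15:H0→d16:- -> H0
  - 240.64.210.176/28 clear@28
  lookup 214.15.93.109: bits 1101011000001111 walk d0:-→d1:H1→d2:-→d3:-→d4:-→d5:-→d6:-→d7:-→d8:-→d9:-→d10:-→d11:-→d12:-→d13:-→d14:-→d15:-→d16:H1 -> H1
  + 214.15.0.0/16 (H2) depth=16
  lookup 240.64.0.10: bits 1111000001000000 walk d0:-→d1:H1→d2:-→d3:-→d4:-→d5:-→d6:-→d7:-→d8:-→d9:-→d10:-→d11:-→d12:H2→d13:-→d14:-→d15:H0→d16:- -> H0
  lookup 214.15.78.99: bits 1101011000001111 walk d0:-→d1:H1→d2:-→d3:-→d4:-→d5:-→d6:-→d7:-→d8:-→d9:-→d10:-→d11:-→d12:-→d13:-→d14:-→d15:-→d16:H2 -> H2
  + 240.64.210.0/24 (H2) depth=24
  + 185.233.0.0/17 (H0) depth=17

== LOOKUPS ==
["H1","no-route","H0","H1","H0","H2"]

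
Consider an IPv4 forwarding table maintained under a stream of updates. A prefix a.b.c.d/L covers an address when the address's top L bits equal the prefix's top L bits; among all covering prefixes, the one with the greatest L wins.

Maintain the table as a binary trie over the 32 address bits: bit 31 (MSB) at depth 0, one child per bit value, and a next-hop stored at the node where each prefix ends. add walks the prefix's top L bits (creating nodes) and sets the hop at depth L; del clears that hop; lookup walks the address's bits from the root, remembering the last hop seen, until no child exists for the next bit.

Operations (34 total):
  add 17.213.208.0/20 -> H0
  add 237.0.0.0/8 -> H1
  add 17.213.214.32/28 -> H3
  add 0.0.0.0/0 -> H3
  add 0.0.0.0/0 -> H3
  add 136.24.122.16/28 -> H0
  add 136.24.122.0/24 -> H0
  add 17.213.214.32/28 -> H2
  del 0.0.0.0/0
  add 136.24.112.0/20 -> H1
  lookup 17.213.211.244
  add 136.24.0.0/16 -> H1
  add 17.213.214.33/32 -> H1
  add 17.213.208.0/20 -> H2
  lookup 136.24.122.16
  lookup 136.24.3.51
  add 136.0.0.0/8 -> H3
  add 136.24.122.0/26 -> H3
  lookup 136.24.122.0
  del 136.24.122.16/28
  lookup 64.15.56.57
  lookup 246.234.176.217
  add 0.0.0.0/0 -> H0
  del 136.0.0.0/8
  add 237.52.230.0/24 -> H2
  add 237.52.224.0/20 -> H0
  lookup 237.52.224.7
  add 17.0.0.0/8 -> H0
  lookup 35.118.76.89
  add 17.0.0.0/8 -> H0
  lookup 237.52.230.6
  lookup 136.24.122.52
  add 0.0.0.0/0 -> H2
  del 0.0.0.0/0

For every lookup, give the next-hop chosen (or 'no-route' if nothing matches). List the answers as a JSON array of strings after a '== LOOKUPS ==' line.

Process each operation:
  + 17.213.208.0/20 (H0) depth=20
  + 237.0.0.0/8 (H1) depth=8
  + 17.213.214.32/28 (H3) depth=28
  + 0.0.0.0/0 (H3) depth=0
  + 0.0.0.0/0 (H3) depth=0
  + 136.24.122.16/28 (H0) depth=28
  + 136.24.122.0/24 (H0) depth=24
  + 17.213.214.32/28 (H2) depth=28
  - 0.0.0.0/0 clear@0
  + 136.24.112.0/20 (H1) depth=20
  Q 17.213.211.244: descend 000100011101010111010 ; hops seen [H0] ; pick H0
  + 136.24.0.0/16 (H1) depth=16
  + 17.213.214.33/32 (H1) depth=32
  + 17.213.208.0/20 (H2) depth=20
  Q 136.24.122.16: descend 1000100000011000011110100001 ; hops seen [H1,H1,H0,H0] ; pick H0
  Q 136.24.3.51: descend 10001000000110000 ; hops seen [H1] ; pick H1
  + 136.0.0.0/8 (H3) depth=8
  + 136.24.122.0/26 (H3) depth=26
  Q 136.24.122.0: descend 100010000001100001111010000 ; hops seen [H3,H1,H1,H0,H3] ; pick H3
  - 136.24.122.16/28 clear@28
  Q 64.15.56.57: descend 0 ; hops seen [∅] ; pick no-route
  Q 246.234.176.217: descend 111 ; hops seen [∅] ; pick no-route
  + 0.0.0.0/0 (H0) depth=0
  - 136.0.0.0/8 clear@8
  + 237.52.230.0/24 (H2) depth=24
  + 237.52.224.0/20 (H0) depth=20
  Q 237.52.224.7: descend 111011010011010011100 ; hops seen [H0,H1,H0] ; pick H0
  + 17.0.0.0/8 (H0) depth=8
  Q 35.118.76.89: descend 00 ; hops seen [H0] ; pick H0
  + 17.0.0.0/8 (H0) depth=8
  Q 237.52.230.6: descend 111011010011010011100110 ; hops seen [H0,H1,H0,H2] ; pick H2
  Q 136.24.122.52: descend 10001000000110000111101000 ; hops seen [H0,H1,H1,H0,H3] ; pick H3
  + 0.0.0.0/0 (H2) depth=0
  - 0.0.0.0/0 clear@0

== LOOKUPS ==
["H0","H0","H1","H3","no-route","no-route","H0","H0","H2","H3"]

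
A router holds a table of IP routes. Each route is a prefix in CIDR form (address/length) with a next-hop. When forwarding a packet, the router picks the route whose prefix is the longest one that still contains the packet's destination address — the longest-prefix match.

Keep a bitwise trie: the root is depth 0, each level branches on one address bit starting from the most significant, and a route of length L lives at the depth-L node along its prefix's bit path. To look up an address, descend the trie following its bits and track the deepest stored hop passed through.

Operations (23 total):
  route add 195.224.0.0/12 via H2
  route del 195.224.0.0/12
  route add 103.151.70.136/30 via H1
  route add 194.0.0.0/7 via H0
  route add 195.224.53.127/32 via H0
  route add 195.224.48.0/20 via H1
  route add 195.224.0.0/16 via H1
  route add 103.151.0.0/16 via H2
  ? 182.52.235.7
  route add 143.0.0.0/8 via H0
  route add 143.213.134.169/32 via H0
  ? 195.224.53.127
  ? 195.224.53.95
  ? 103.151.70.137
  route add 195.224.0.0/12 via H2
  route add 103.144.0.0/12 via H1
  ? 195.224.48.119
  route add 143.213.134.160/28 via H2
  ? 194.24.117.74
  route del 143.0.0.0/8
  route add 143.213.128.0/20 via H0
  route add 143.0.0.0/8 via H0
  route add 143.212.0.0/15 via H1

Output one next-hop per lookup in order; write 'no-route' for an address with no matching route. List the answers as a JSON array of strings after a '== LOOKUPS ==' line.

Trace:
  + 195.224.0.0/12 (H2) depth=12
  del 195.224.0.0/12 (clear depth 12)
  + 103.151.70.136/30 (H1) depth=30
  + 194.0.0.0/7 (H0) depth=7
  + 195.224.53.127/32 (H0) depth=32
  + 195.224.48.0/20 (H1) depth=20
  + 195.224.0.0/16 (H1) depth=16
  + 103.151.0.0/16 (H2) depth=16
  ? 182.52.235.7  path d0:-→d1:-  best=no-route
  + 143.0.0.0/8 (H0) depth=8
  + 143.213.134.169/32 (H0) depth=32
  ? 195.224.53.127  path d0:-→d1:-→d2:-→d3:-→d4:-→d5:-→d6:-→d7:H0→d8:-→d9:-→d10:-→d11:-→d12:-→d13:-→d14:-→d15:-→d16:H1→d17:-→d18:-→d19:-→d20:H1→d21:-→d22:-→d23:-→d24:-→d25:-→d26:-→d27:-→d28:-→d29:-→d30:-→d31:-→d32:H0  best=H0
  ? 195.224.53.95  path d0:-→d1:-→d2:-→d3:-→d4:-→d5:-→d6:-→d7:H0→d8:-→d9:-→d10:-→d11:-→d12:-→d13:-→d14:-→d15:-→d16:H1→d17:-→d18:-→d19:-→d20:H1→d21:-→d22:-→d23:-→d24:-→d25:-→d26:-  best=H1
  ? 103.151.70.137  path d0:-→d1:-→d2:-→d3:-→d4:-→d5:-→d6:-→d7:-→d8:-→d9:-→d10:-→d11:-→d12:-→d13:-→d14:-→d15:-→d16:H2→d17:-→d18:-→d19:-→d20:-→d21:-→d22:-→d23:-→d24:-→d25:-→d26:-→d27:-→d28:-→d29:-→d30:H1  best=H1
  + 195.224.0.0/12 (H2) depth=12
  + 103.144.0.0/12 (H1) depth=12
  ? 195.224.48.119  path d0:-→d1:-→d2:-→d3:-→d4:-→d5:-→d6:-→d7:H0→d8:-→d9:-→d10:-→d11:-→d12:H2→d13:-→d14:-→d15:-→d16:H1→d17:-→d18:-→d19:-→d20:H1→d21:-  best=H1
  + 143.213.134.160/28 (H2) depth=28
  ? 194.24.117.74  path d0:-→d1:-→d2:-→d3:-→d4:-→d5:-→d6:-→d7:H0  best=H0
  del 143.0.0.0/8 (clear depth 8)
  + 143.213.128.0/20 (H0) depth=20
  + 143.0.0.0/8 (H0) depth=8
  + 143.212.0.0/15 (H1) depth=15

== LOOKUPS ==
["no-route","H0","H1","H1","H1","H0"]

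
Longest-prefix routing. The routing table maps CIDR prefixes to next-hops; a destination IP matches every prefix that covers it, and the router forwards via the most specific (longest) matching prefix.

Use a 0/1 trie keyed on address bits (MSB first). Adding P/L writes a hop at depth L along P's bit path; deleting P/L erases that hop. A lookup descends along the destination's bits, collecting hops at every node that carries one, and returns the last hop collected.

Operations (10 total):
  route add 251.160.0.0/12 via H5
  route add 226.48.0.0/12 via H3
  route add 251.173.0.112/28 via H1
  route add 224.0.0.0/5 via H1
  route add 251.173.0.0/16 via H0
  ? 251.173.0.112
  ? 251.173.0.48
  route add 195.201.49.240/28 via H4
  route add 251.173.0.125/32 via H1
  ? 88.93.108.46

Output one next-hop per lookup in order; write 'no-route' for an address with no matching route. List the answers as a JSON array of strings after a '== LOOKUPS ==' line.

Process each operation:
  add 251.160.0.0/12 -> H5 at depth 12
  add 226.48.0.0/12 -> H3 at depth 12
  add 251.173.0.112/28 -> H1 at depth 28
  add 224.0.0.0/5 -> H1 at depth 5
  add 251.173.0.0/16 -> H0 at depth 16
  lookup 251.173.0.112: bits 1111101110101101000000000111 walk d0:-→d1:-→d2:-→d3:-→d4:-→d5:-→d6:-→d7:-→d8:-→d9:-→d10:-→d11:-→d12:H5→d13:-→d14:-→d15:-→d16:H0→d17:-→d18:-→d19:-→d20:-→d21:-→d22:-→d23:-→d24:-→d25:-→d26:-→d27:-→d28:H1 -> H1
  lookup 251.173.0.48: bits 1111101110101101000000000 walk d0:-→d1:-→d2:-→d3:-→d4:-→d5:-→d6:-→d7:-→d8:-→d9:-→d10:-→d11:-→d12:H5→d13:-→d14:-→d15:-→d16:H0→d17:-→d18:-→d19:-→d20:-→d21:-→d22:-→d23:-→d24:-→d25:- -> H0
  add 195.201.49.240/28 -> H4 at depth 28
  add 251.173.0.125/32 -> H1 at depth 32
  lookup 88.93.108.46: bits ε walk d0:- -> no-route

== LOOKUPS ==
["H1","H0","no-route"]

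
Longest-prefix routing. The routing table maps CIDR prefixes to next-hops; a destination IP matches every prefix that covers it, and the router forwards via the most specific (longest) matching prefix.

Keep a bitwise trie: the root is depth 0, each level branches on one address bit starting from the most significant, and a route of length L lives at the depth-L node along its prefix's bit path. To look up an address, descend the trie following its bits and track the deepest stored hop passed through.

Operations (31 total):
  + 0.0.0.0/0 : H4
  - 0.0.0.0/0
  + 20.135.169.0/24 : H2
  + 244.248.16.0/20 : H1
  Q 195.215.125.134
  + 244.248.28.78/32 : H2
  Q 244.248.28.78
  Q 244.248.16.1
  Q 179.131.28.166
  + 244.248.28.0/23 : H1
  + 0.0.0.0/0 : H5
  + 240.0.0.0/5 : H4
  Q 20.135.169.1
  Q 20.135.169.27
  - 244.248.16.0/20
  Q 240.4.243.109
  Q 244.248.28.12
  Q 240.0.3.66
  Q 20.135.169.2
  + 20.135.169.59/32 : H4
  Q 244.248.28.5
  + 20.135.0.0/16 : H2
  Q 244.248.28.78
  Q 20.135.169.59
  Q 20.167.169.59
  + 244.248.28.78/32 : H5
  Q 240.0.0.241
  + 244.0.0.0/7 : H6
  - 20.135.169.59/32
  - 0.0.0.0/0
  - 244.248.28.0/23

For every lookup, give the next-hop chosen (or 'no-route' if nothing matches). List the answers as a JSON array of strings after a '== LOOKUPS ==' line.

Trace:
  add 0.0.0.0/0 -> H4 at depth 0
  - 0.0.0.0/0 clear@0
  add 20.135.169.0/24 -> H2 at depth 24
  add 244.248.16.0/20 -> H1 at depth 20
  lookup 195.215.125.134: bits 11 walk d0:-→d1:-→d2:- -> no-route
  add 244.248.28.78/32 -> H2 at depth 32
  lookup 244.248.28.78: bits 11110100111110000001110001001110 walk d0:-→d1:-→d2:-→d3:-→d4:-→d5:-→d6:-→d7:-→d8:-→d9:-→d10:-→d11:-→d12:-→d13:-→d14:-→d15:-→d16:-→d17:-→d18:-→d19:-→d20:H1→d21:-→d22:-→d23:-→d24:-→d25:-→d26:-→d27:-→d28:-→d29:-→d30:-→d31:-→d32:H2 -> H2
  lookup 244.248.16.1: bits 11110100111110000001 walk d0:-→d1:-→d2:-→d3:-→d4:-→d5:-→d6:-→d7:-→d8:-→d9:-→d10:-→d11:-→d12:-→d13:-→d14:-→d15:-→d16:-→d17:-→d18:-→d19:-→d20:H1 -> H1
  lookup 179.131.28.166: bits 1 walk d0:-→d1:- -> no-route
  add 244.248.28.0/23 -> H1 at depth 23
  add 0.0.0.0/0 -> H5 at depth 0
  add 240.0.0.0/5 -> H4 at depth 5
  lookup 20.135.169.1: bits 000101001000011110101001 walk d0:H5→d1:-→d2:-→d3:-→d4:-→d5:-→d6:-→d7:-→d8:-→d9:-→d10:-→d11:-→d12:-→d13:-→d14:-→d15:-→d16:-→d17:-→d18:-→d19:-→d20:-→d21:-→d22:-→d23:-→d24:H2 -> H2
  lookup 20.135.169.27: bits 000101001000011110101001 walk d0:H5→d1:-→d2:-→d3:-→d4:-→d5:-→d6:-→d7:-→d8:-→d9:-→d10:-→d11:-→d12:-→d13:-→d14:-→d15:-→d16:-→d17:-→d18:-→d19:-→d20:-→d21:-→d22:-→d23:-→d24:H2 -> H2
  - 244.248.16.0/20 clear@20
  lookup 240.4.243.109: bits 11110 walk d0:H5→d1:-→d2:-→d3:-→d4:-→d5:H4 -> H4
  lookup 244.248.28.12: bits 1111010011111000000111000 walk d0:H5→d1:-→d2:-→d3:-→d4:-→d5:H4→d6:-→d7:-→d8:-→d9:-→d10:-→d11:-→d12:-→d13:-→d14:-→d15:-→d16:-→d17:-→d18:-→d19:-→d20:-→d21:-→d22:-→d23:H1→d24:-→d25:- -> H1
  lookup 240.0.3.66: bits 11110 walk d0:H5→d1:-→d2:-→d3:-→d4:-→d5:H4 -> H4
  lookup 20.135.169.2: bits 000101001000011110101001 walk d0:H5→d1:-→d2:-→d3:-→d4:-→d5:-→d6:-→d7:-→d8:-→d9:-→d10:-→d11:-→d12:-→d13:-→d14:-→d15:-→d16:-→d17:-→d18:-→d19:-→d20:-→d21:-→d22:-→d23:-→d24:H2 -> H2
  add 20.135.169.59/32 -> H4 at depth 32
  lookup 244.248.28.5: bits 1111010011111000000111000 walk d0:H5→d1:-→d2:-→d3:-→d4:-→d5:H4→d6:-→d7:-→d8:-→d9:-→d10:-→d11:-→d12:-→d13:-→d14:-→d15:-→d16:-→d17:-→d18:-→d19:-→d20:-→d21:-→d22:-→d23:H1→d24:-→d25:- -> H1
  add 20.135.0.0/16 -> H2 at depth 16
  lookup 244.248.28.78: bits 11110100111110000001110001001110 walk d0:H5→d1:-→d2:-→d3:-→d4:-→d5:H4→d6:-→d7:-→d8:-→d9:-→d10:-→d11:-→d12:-→d13:-→d14:-→d15:-→d16:-→d17:-→d18:-→d19:-→d20:-→d21:-→d22:-→d23:H1→d24:-→d25:-→d26:-→d27:-→d28:-→d29:-→d30:-→d31:-→d32:H2 -> H2
  lookup 20.135.169.59: bits 00010100100001111010100100111011 walk d0:H5→d1:-→d2:-→d3:-→d4:-→d5:-→d6:-→d7:-→d8:-→d9:-→d10:-→d11:-→d12:-→d13:-→d14:-→d15:-→d16:H2→d17:-→d18:-→d19:-→d20:-→d21:-→d22:-→d23:-→d24:H2→d25:-→d26:-→d27:-→d28:-→d29:-→d30:-→d31:-→d32:H4 -> H4
  lookup 20.167.169.59: bits 0001010010 walk d0:H5→d1:-→d2:-→d3:-→d4:-→d5:-→d6:-→d7:-→d8:-→d9:-→d10:- -> H5
  add 244.248.28.78/32 -> H5 at depth 32
  lookup 240.0.0.241: bits 11110 walk d0:H5→d1:-→d2:-→d3:-→d4:-→d5:H4 -> H4
  add 244.0.0.0/7 -> H6 at depth 7
  - 20.135.169.59/32 clear@32
  - 0.0.0.0/0 clear@0
  - 244.248.28.0/23 clear@23

== LOOKUPS ==
["no-route","H2","H1","no-route","H2","H2","H4","H1","H4","H2","H1","H2","H4","H5","H4"]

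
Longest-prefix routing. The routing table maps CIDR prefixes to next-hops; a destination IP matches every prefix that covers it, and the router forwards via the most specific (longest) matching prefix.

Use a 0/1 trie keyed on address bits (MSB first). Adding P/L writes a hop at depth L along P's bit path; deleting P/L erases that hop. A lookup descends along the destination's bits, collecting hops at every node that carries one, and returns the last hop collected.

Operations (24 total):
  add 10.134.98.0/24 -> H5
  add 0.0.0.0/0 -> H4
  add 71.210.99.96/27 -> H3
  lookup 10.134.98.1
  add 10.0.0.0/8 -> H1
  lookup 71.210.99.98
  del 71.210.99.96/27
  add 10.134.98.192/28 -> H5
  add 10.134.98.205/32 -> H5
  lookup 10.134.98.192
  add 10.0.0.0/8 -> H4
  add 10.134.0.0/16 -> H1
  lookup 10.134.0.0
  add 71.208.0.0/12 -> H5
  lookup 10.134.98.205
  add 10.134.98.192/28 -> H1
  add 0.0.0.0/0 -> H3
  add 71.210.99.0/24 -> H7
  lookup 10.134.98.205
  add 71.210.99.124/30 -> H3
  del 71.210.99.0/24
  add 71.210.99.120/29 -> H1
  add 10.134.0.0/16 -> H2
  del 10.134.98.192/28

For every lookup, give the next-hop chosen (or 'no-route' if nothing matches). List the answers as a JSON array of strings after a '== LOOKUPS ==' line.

Process each operation:
  add 10.134.98.0/24 -> H5 at depth 24
  add 0.0.0.0/0 -> H4 at depth 0
  add 71.210.99.96/27 -> H3 at depth 27
  ? 10.134.98.1  path d0:H4→d1:-→d2:-→d3:-→d4:-→d5:-→d6:-→d7:-→d8:-→d9:-→d10:-→d11:-→d12:-→d13:-→d14:-→d15:-→d16:-→d17:-→d18:-→d19:-→d20:-→d21:-→d22:-→d23:-→d24:H5  best=H5
  add 10.0.0.0/8 -> H1 at depth 8
  ? 71.210.99.98  path d0:H4→d1:-→d2:-→d3:-→d4:-→d5:-→d6:-→d7:-→d8:-→d9:-→d10:-→d11:-→d12:-→d13:-→d14:-→d15:-→d16:-→d17:-→d18:-→d19:-→d20:-→d21:-→d22:-→d23:-→d24:-→d25:-→d26:-→d27:H3  best=H3
  del 71.210.99.96/27 (clear depth 27)
  add 10.134.98.192/28 -> H5 at depth 28
  add 10.134.98.205/32 -> H5 at depth 32
  ? 10.134.98.192  path d0:H4→d1:-→d2:-→d3:-→d4:-→d5:-→d6:-→d7:-→d8:H1→d9:-→d10:-→d11:-→d12:-→d13:-→d14:-→d15:-→d16:-→d17:-→d18:-→d19:-→d20:-→d21:-→d22:-→d23:-→d24:H5→d25:-→d26:-→d27:-→d28:H5  best=H5
  add 10.0.0.0/8 -> H4 at depth 8
  add 10.134.0.0/16 -> H1 at depth 16
  ? 10.134.0.0  path d0:H4→d1:-→d2:-→d3:-→d4:-→d5:-→d6:-→d7:-→d8:H4→d9:-→d10:-→d11:-→d12:-→d13:-→d14:-→d15:-→d16:H1→d17:-  best=H1
  add 71.208.0.0/12 -> H5 at depth 12
  ? 10.134.98.205  path d0:H4→d1:-→d2:-→d3:-→d4:-→d5:-→d6:-→d7:-→d8:H4→d9:-→d10:-→d11:-→d12:-→d13:-→d14:-→d15:-→d16:H1→d17:-→d18:-→d19:-→d20:-→d21:-→d22:-→d23:-→d24:H5→d25:-→d26:-→d27:-→d28:H5→d29:-→d30:-→d31:-→d32:H5  best=H5
  add 10.134.98.192/28 -> H1 at depth 28
  add 0.0.0.0/0 -> H3 at depth 0
  add 71.210.99.0/24 -> H7 at depth 24
  ? 10.134.98.205  path d0:H3→d1:-→d2:-→d3:-→d4:-→d5:-→d6:-→d7:-→d8:H4→d9:-→d10:-→d11:-→d12:-→d13:-→d14:-→d15:-→d16:H1→d17:-→d18:-→d19:-→d20:-→d21:-→d22:-→d23:-→d24:H5→d25:-→d26:-→d27:-→d28:H1→d29:-→d30:-→d31:-→d32:H5  best=H5
  add 71.210.99.124/30 -> H3 at depth 30
  del 71.210.99.0/24 (clear depth 24)
  add 71.210.99.120/29 -> H1 at depth 29
  add 10.134.0.0/16 -> H2 at depth 16
  del 10.134.98.192/28 (clear depth 28)

== LOOKUPS ==
["H5","H3","H5","H1","H5","H5"]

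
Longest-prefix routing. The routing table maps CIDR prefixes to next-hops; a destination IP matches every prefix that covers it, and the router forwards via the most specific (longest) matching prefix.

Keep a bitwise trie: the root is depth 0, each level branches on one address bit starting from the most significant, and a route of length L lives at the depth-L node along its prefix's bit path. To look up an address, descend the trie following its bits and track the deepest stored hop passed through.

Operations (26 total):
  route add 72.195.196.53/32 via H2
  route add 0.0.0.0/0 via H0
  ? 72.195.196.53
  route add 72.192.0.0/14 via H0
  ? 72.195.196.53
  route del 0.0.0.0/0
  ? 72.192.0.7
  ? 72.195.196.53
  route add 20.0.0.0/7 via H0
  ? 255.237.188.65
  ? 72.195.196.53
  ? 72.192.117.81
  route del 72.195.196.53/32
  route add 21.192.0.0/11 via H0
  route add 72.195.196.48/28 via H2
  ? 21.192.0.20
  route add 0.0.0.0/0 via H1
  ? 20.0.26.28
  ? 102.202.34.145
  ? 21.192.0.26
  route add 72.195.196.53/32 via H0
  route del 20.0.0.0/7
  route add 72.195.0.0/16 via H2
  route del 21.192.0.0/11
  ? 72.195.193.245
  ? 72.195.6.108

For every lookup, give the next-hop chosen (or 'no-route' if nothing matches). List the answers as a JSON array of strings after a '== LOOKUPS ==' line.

Apply in order:
  + 72.195.196.53/32 (H2) depth=32
  + 0.0.0.0/0 (H0) depth=0
  Q 72.195.196.53: descend 01001000110000111100010000110101 ; hops seen [H0,H2] ; pick H2
  + 72.192.0.0/14 (H0) depth=14
  Q 72.195.196.53: descend 01001000110000111100010000110101 ; hops seen [H0,H0,H2] ; pick H2
  del 0.0.0.0/0 (clear depth 0)
  Q 72.192.0.7: descend 01001000110000 ; hops seen [H0] ; pick H0
  Q 72.195.196.53: descend 01001000110000111100010000110101 ; hops seen [H0,H2] ; pick H2
  + 20.0.0.0/7 (H0) depth=7
  Q 255.237.188.65: descend ε ; hops seen [∅] ; pick no-route
  Q 72.195.196.53: descend 01001000110000111100010000110101 ; hops seen [H0,H2] ; pick H2
  Q 72.192.117.81: descend 01001000110000 ; hops seen [H0] ; pick H0
  del 72.195.196.53/32 (clear depth 32)
  + 21.192.0.0/11 (H0) depth=11
  + 72.195.196.48/28 (H2) depth=28
  Q 21.192.0.20: descend 00010101110 ; hops seen [H0,H0] ; pick H0
  + 0.0.0.0/0 (H1) depth=0
  Q 20.0.26.28: descend 0001010 ; hops seen [H1,H0] ; pick H0
  Q 102.202.34.145: descend 01 ; hops seen [H1] ; pick H1
  Q 21.192.0.26: descend 00010101110 ; hops seen [H1,H0,H0] ; pick H0
  + 72.195.196.53/32 (H0) depth=32
  del 20.0.0.0/7 (clear depth 7)
  + 72.195.0.0/16 (H2) depth=16
  del 21.192.0.0/11 (clear depth 11)
  Q 72.195.193.245: descend 010010001100001111000 ; hops seen [H1,H0,H2] ; pick H2
  Q 72.195.6.108: descend 0100100011000011 ; hops seen [H1,H0,H2] ; pick H2

== LOOKUPS ==
["H2","H2","H0","H2","no-route","H2","H0","H0","H0","H1","H0","H2","H2"]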